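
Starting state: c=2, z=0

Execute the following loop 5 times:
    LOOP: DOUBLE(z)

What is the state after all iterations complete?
c=2, z=0

Iteration trace:
Start: c=2, z=0
After iteration 1: c=2, z=0
After iteration 2: c=2, z=0
After iteration 3: c=2, z=0
After iteration 4: c=2, z=0
After iteration 5: c=2, z=0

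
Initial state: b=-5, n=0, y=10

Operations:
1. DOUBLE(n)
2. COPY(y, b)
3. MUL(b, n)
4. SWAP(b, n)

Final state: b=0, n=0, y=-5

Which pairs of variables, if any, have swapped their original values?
None

Comparing initial and final values:
n: 0 → 0
y: 10 → -5
b: -5 → 0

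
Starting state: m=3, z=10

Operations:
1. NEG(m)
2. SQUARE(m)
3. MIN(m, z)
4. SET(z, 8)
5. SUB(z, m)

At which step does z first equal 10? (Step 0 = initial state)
Step 0

Tracing z:
Initial: z = 10 ← first occurrence
After step 1: z = 10
After step 2: z = 10
After step 3: z = 10
After step 4: z = 8
After step 5: z = -1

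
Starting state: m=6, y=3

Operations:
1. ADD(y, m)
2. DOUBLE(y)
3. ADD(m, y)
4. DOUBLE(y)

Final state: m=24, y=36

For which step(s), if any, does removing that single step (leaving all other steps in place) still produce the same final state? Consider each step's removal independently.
None - removing any single step changes the final result

Testing removal of each single step:
Without step 1: final = m=12, y=12 (different)
Without step 2: final = m=15, y=18 (different)
Without step 3: final = m=6, y=36 (different)
Without step 4: final = m=24, y=18 (different)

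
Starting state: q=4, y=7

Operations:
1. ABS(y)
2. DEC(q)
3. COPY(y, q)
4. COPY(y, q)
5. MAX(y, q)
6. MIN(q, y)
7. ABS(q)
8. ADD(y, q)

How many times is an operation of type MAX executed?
1

Counting MAX operations:
Step 5: MAX(y, q) ← MAX
Total: 1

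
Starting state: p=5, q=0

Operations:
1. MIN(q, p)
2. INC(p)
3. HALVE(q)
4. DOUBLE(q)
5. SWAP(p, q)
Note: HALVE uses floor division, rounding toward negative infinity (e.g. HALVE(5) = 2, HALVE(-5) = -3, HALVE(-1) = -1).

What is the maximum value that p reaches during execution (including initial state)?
6

Values of p at each step:
Initial: p = 5
After step 1: p = 5
After step 2: p = 6 ← maximum
After step 3: p = 6
After step 4: p = 6
After step 5: p = 0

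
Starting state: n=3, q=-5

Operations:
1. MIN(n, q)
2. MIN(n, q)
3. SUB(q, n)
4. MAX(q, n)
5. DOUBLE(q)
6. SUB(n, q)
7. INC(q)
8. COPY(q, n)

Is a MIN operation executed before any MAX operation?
Yes

First MIN: step 1
First MAX: step 4
Since 1 < 4, MIN comes first.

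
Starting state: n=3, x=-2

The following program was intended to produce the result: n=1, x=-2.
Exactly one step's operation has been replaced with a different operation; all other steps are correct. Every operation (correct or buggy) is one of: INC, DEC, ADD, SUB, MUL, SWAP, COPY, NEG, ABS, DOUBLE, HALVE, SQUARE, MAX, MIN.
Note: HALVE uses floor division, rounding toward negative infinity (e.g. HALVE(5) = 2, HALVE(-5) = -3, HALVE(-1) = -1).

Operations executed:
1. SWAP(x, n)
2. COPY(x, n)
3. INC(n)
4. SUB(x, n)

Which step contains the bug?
Step 4

Trace with buggy code:
Initial: n=3, x=-2
After step 1: n=-2, x=3
After step 2: n=-2, x=-2
After step 3: n=-1, x=-2
After step 4: n=-1, x=-1
Actual final n=-1, x=-1 ≠ expected n=1, x=-2.
Step 4 is the only position where a single-operation replacement can produce the expected result.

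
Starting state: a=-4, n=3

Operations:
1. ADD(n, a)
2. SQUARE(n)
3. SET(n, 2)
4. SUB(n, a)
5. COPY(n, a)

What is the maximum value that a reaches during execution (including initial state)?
-4

Values of a at each step:
Initial: a = -4 ← maximum
After step 1: a = -4
After step 2: a = -4
After step 3: a = -4
After step 4: a = -4
After step 5: a = -4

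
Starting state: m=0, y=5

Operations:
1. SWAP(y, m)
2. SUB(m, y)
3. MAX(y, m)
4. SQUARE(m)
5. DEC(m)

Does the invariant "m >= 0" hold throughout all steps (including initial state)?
Yes

The invariant holds at every step.

State at each step:
Initial: m=0, y=5
After step 1: m=5, y=0
After step 2: m=5, y=0
After step 3: m=5, y=5
After step 4: m=25, y=5
After step 5: m=24, y=5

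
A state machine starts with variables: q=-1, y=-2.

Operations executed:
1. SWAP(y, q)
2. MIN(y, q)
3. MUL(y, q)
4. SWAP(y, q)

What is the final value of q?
q = 4

Tracing execution:
Step 1: SWAP(y, q) → q = -2
Step 2: MIN(y, q) → q = -2
Step 3: MUL(y, q) → q = -2
Step 4: SWAP(y, q) → q = 4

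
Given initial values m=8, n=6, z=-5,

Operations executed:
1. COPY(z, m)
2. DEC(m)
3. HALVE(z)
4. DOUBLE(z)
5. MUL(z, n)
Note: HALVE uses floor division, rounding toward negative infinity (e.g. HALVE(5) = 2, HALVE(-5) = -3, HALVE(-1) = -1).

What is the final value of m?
m = 7

Tracing execution:
Step 1: COPY(z, m) → m = 8
Step 2: DEC(m) → m = 7
Step 3: HALVE(z) → m = 7
Step 4: DOUBLE(z) → m = 7
Step 5: MUL(z, n) → m = 7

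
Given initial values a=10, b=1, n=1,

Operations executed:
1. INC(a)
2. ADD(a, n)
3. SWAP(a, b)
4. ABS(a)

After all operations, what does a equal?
a = 1

Tracing execution:
Step 1: INC(a) → a = 11
Step 2: ADD(a, n) → a = 12
Step 3: SWAP(a, b) → a = 1
Step 4: ABS(a) → a = 1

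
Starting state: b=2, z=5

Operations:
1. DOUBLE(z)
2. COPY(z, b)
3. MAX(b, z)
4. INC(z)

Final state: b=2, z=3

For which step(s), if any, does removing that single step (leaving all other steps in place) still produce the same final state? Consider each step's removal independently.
Step(s) 1, 3

Testing removal of each single step:
Without step 1: final = b=2, z=3 (same)
Without step 2: final = b=10, z=11 (different)
Without step 3: final = b=2, z=3 (same)
Without step 4: final = b=2, z=2 (different)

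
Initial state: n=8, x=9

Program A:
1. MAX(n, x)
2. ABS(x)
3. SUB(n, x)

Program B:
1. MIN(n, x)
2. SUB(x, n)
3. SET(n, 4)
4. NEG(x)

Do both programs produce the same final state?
No

Program A final state: n=0, x=9
Program B final state: n=4, x=-1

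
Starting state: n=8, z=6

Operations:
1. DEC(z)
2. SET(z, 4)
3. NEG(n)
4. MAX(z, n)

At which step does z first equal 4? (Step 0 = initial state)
Step 2

Tracing z:
Initial: z = 6
After step 1: z = 5
After step 2: z = 4 ← first occurrence
After step 3: z = 4
After step 4: z = 4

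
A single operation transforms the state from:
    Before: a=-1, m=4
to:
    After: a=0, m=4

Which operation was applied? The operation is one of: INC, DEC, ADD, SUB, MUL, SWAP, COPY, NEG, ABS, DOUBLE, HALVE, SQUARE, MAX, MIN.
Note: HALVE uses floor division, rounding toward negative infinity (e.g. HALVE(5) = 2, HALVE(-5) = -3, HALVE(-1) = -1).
INC(a)

Analyzing the change:
Before: a=-1, m=4
After: a=0, m=4
Variable a changed from -1 to 0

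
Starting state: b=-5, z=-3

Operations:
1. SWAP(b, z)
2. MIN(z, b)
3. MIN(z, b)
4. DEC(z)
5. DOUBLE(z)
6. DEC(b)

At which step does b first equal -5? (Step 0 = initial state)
Step 0

Tracing b:
Initial: b = -5 ← first occurrence
After step 1: b = -3
After step 2: b = -3
After step 3: b = -3
After step 4: b = -3
After step 5: b = -3
After step 6: b = -4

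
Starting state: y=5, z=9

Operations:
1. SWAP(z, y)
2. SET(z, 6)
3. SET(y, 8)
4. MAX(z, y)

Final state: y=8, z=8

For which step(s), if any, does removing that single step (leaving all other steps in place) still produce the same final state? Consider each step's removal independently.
Step(s) 1, 2

Testing removal of each single step:
Without step 1: final = y=8, z=8 (same)
Without step 2: final = y=8, z=8 (same)
Without step 3: final = y=9, z=9 (different)
Without step 4: final = y=8, z=6 (different)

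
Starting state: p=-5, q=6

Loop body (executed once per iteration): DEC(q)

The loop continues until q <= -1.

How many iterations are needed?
7

Tracing iterations:
Initial: p=-5, q=6
After iteration 1: p=-5, q=5
After iteration 2: p=-5, q=4
After iteration 3: p=-5, q=3
After iteration 4: p=-5, q=2
After iteration 5: p=-5, q=1
After iteration 6: p=-5, q=0
After iteration 7: p=-5, q=-1
q <= -1 now holds, so the loop exits after 7 iterations.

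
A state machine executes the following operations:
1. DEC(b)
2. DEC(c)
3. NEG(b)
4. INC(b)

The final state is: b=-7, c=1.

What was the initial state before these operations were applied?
b=9, c=2

Working backwards:
Final state: b=-7, c=1
Before step 4 (INC(b)): b=-8, c=1
Before step 3 (NEG(b)): b=8, c=1
Before step 2 (DEC(c)): b=8, c=2
Before step 1 (DEC(b)): b=9, c=2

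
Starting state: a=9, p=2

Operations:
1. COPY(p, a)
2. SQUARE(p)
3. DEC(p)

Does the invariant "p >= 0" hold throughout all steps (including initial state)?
Yes

The invariant holds at every step.

State at each step:
Initial: a=9, p=2
After step 1: a=9, p=9
After step 2: a=9, p=81
After step 3: a=9, p=80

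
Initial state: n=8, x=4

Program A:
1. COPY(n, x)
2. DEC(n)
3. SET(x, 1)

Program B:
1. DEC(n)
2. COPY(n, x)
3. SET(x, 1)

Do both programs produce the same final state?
No

Program A final state: n=3, x=1
Program B final state: n=4, x=1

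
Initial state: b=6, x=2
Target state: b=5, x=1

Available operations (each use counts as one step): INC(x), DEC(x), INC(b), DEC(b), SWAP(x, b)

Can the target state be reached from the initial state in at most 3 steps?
Yes

Path (2 steps): DEC(x) → DEC(b)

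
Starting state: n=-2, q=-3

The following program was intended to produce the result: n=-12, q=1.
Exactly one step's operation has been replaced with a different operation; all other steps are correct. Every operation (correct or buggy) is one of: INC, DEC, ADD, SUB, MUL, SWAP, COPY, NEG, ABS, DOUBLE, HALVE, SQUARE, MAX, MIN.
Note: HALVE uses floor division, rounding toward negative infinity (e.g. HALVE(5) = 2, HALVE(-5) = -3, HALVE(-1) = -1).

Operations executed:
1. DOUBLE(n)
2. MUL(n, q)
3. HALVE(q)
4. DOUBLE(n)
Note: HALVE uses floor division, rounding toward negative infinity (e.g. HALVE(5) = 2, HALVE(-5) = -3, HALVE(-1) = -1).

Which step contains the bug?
Step 1

Trace with buggy code:
Initial: n=-2, q=-3
After step 1: n=-4, q=-3
After step 2: n=12, q=-3
After step 3: n=12, q=-2
After step 4: n=24, q=-2
Actual final n=24, q=-2 ≠ expected n=-12, q=1.
Step 1 is the only position where a single-operation replacement can produce the expected result.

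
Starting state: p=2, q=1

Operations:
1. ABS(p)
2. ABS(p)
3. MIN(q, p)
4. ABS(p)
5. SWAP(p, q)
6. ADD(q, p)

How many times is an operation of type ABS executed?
3

Counting ABS operations:
Step 1: ABS(p) ← ABS
Step 2: ABS(p) ← ABS
Step 4: ABS(p) ← ABS
Total: 3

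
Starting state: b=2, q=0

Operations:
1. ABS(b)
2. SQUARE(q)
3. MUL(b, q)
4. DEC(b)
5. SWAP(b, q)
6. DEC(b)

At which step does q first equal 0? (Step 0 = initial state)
Step 0

Tracing q:
Initial: q = 0 ← first occurrence
After step 1: q = 0
After step 2: q = 0
After step 3: q = 0
After step 4: q = 0
After step 5: q = -1
After step 6: q = -1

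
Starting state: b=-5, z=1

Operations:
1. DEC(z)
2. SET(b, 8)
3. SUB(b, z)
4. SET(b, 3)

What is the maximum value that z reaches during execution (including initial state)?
1

Values of z at each step:
Initial: z = 1 ← maximum
After step 1: z = 0
After step 2: z = 0
After step 3: z = 0
After step 4: z = 0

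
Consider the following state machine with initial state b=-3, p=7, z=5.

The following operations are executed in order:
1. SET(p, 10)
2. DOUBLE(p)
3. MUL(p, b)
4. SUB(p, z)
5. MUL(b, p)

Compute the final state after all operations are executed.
{b: 195, p: -65, z: 5}

Step-by-step execution:
Initial: b=-3, p=7, z=5
After step 1 (SET(p, 10)): b=-3, p=10, z=5
After step 2 (DOUBLE(p)): b=-3, p=20, z=5
After step 3 (MUL(p, b)): b=-3, p=-60, z=5
After step 4 (SUB(p, z)): b=-3, p=-65, z=5
After step 5 (MUL(b, p)): b=195, p=-65, z=5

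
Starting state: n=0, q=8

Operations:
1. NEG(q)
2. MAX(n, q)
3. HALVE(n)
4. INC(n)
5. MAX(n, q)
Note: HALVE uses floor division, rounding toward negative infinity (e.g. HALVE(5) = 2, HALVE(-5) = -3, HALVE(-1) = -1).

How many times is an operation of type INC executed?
1

Counting INC operations:
Step 4: INC(n) ← INC
Total: 1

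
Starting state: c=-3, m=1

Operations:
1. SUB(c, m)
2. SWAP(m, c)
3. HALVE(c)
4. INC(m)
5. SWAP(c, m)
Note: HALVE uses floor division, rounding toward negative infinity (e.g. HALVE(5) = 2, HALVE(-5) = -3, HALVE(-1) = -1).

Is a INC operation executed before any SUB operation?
No

First INC: step 4
First SUB: step 1
Since 4 > 1, SUB comes first.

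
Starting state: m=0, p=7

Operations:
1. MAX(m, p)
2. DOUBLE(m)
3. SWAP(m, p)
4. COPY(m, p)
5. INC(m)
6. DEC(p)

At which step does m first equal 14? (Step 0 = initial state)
Step 2

Tracing m:
Initial: m = 0
After step 1: m = 7
After step 2: m = 14 ← first occurrence
After step 3: m = 7
After step 4: m = 14
After step 5: m = 15
After step 6: m = 15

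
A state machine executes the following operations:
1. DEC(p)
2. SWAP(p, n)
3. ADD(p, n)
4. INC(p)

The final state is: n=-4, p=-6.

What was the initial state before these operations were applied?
n=-3, p=-3

Working backwards:
Final state: n=-4, p=-6
Before step 4 (INC(p)): n=-4, p=-7
Before step 3 (ADD(p, n)): n=-4, p=-3
Before step 2 (SWAP(p, n)): n=-3, p=-4
Before step 1 (DEC(p)): n=-3, p=-3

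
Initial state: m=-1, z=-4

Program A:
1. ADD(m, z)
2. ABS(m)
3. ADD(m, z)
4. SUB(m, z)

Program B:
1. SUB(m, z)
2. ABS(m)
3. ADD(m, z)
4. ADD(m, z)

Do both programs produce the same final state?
No

Program A final state: m=5, z=-4
Program B final state: m=-5, z=-4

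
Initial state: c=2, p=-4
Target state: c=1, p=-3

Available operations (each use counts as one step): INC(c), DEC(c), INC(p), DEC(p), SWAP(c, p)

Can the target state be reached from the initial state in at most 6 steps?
Yes

Path (2 steps): DEC(c) → INC(p)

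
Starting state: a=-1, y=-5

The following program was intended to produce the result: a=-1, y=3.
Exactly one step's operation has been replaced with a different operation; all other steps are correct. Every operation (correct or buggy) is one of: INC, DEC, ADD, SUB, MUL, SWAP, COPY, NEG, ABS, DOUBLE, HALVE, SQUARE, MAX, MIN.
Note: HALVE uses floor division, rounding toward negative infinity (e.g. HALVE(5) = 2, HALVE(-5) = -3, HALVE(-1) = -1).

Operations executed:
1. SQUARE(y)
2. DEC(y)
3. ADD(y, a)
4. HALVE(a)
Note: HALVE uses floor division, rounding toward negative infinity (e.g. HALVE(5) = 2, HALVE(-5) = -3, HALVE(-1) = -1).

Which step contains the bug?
Step 1

Trace with buggy code:
Initial: a=-1, y=-5
After step 1: a=-1, y=25
After step 2: a=-1, y=24
After step 3: a=-1, y=23
After step 4: a=-1, y=23
Actual final a=-1, y=23 ≠ expected a=-1, y=3.
Step 1 is the only position where a single-operation replacement can produce the expected result.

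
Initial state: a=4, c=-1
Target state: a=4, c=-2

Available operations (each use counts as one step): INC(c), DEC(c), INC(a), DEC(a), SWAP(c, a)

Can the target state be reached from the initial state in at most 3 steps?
Yes

Path (1 step): DEC(c)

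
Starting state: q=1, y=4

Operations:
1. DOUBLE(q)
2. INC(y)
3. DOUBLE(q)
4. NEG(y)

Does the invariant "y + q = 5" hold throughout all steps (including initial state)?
No, violated after step 1

The invariant is violated after step 1.

State at each step:
Initial: q=1, y=4
After step 1: q=2, y=4
After step 2: q=2, y=5
After step 3: q=4, y=5
After step 4: q=4, y=-5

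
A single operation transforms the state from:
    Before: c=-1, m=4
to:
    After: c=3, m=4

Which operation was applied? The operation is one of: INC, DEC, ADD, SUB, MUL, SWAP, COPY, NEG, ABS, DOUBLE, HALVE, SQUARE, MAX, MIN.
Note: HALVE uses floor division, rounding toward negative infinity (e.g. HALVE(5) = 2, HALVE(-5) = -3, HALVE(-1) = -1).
ADD(c, m)

Analyzing the change:
Before: c=-1, m=4
After: c=3, m=4
Variable c changed from -1 to 3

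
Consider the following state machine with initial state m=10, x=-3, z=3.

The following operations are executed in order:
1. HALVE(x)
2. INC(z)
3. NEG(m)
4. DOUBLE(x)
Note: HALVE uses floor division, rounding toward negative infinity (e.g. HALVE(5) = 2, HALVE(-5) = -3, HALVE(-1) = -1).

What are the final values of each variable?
{m: -10, x: -4, z: 4}

Step-by-step execution:
Initial: m=10, x=-3, z=3
After step 1 (HALVE(x)): m=10, x=-2, z=3
After step 2 (INC(z)): m=10, x=-2, z=4
After step 3 (NEG(m)): m=-10, x=-2, z=4
After step 4 (DOUBLE(x)): m=-10, x=-4, z=4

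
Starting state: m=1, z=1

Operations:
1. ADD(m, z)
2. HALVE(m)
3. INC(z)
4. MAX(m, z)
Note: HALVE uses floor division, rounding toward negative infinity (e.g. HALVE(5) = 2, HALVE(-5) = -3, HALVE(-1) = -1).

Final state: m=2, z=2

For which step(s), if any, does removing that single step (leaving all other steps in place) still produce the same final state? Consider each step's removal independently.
Step(s) 1, 2

Testing removal of each single step:
Without step 1: final = m=2, z=2 (same)
Without step 2: final = m=2, z=2 (same)
Without step 3: final = m=1, z=1 (different)
Without step 4: final = m=1, z=2 (different)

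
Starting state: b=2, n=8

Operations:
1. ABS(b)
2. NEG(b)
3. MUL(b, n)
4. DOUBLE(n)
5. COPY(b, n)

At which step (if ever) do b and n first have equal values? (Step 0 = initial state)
Step 5

b and n first become equal after step 5.

Comparing values at each step:
Initial: b=2, n=8
After step 1: b=2, n=8
After step 2: b=-2, n=8
After step 3: b=-16, n=8
After step 4: b=-16, n=16
After step 5: b=16, n=16 ← equal!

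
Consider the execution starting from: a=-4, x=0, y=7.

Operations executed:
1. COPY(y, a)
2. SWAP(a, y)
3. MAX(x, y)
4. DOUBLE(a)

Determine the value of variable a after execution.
a = -8

Tracing execution:
Step 1: COPY(y, a) → a = -4
Step 2: SWAP(a, y) → a = -4
Step 3: MAX(x, y) → a = -4
Step 4: DOUBLE(a) → a = -8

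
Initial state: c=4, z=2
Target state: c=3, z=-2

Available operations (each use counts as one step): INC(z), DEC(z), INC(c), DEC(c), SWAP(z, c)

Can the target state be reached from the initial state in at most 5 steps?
Yes

Path (5 steps): DEC(z) → DEC(z) → DEC(z) → DEC(z) → DEC(c)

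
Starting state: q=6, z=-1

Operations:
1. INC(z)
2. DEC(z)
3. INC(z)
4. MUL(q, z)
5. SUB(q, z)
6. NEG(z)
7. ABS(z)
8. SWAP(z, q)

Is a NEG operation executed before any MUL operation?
No

First NEG: step 6
First MUL: step 4
Since 6 > 4, MUL comes first.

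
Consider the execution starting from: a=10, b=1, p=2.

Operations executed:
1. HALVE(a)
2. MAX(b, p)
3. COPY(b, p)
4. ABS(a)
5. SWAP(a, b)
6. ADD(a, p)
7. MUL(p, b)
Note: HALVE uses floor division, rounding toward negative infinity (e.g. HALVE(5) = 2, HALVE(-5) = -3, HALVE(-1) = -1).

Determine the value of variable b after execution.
b = 5

Tracing execution:
Step 1: HALVE(a) → b = 1
Step 2: MAX(b, p) → b = 2
Step 3: COPY(b, p) → b = 2
Step 4: ABS(a) → b = 2
Step 5: SWAP(a, b) → b = 5
Step 6: ADD(a, p) → b = 5
Step 7: MUL(p, b) → b = 5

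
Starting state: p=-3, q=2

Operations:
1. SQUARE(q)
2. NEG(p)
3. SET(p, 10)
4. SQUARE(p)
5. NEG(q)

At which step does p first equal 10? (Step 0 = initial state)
Step 3

Tracing p:
Initial: p = -3
After step 1: p = -3
After step 2: p = 3
After step 3: p = 10 ← first occurrence
After step 4: p = 100
After step 5: p = 100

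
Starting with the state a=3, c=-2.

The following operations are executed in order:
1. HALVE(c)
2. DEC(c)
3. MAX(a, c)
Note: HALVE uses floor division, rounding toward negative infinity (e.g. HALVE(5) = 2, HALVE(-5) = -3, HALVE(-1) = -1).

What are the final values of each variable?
{a: 3, c: -2}

Step-by-step execution:
Initial: a=3, c=-2
After step 1 (HALVE(c)): a=3, c=-1
After step 2 (DEC(c)): a=3, c=-2
After step 3 (MAX(a, c)): a=3, c=-2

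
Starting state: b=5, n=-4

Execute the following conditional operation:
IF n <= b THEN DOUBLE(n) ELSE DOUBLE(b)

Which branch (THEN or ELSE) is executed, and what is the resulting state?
Branch: THEN, Final state: b=5, n=-8

Evaluating condition: n <= b
n = -4, b = 5
Condition is True, so THEN branch executes
After DOUBLE(n): b=5, n=-8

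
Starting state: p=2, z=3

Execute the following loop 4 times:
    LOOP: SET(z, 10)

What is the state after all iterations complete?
p=2, z=10

Iteration trace:
Start: p=2, z=3
After iteration 1: p=2, z=10
After iteration 2: p=2, z=10
After iteration 3: p=2, z=10
After iteration 4: p=2, z=10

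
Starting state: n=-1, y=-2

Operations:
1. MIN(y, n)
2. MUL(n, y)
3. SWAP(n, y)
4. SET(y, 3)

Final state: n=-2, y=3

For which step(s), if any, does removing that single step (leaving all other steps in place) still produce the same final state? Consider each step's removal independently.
Step(s) 1, 2

Testing removal of each single step:
Without step 1: final = n=-2, y=3 (same)
Without step 2: final = n=-2, y=3 (same)
Without step 3: final = n=2, y=3 (different)
Without step 4: final = n=-2, y=2 (different)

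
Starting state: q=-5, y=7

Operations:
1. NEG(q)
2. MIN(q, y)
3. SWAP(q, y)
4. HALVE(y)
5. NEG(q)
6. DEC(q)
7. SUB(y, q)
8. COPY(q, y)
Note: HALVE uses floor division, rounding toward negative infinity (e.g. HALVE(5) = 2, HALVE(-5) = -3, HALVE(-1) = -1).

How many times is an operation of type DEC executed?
1

Counting DEC operations:
Step 6: DEC(q) ← DEC
Total: 1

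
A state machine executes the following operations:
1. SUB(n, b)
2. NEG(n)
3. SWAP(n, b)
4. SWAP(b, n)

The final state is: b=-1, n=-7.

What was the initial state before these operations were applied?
b=-1, n=6

Working backwards:
Final state: b=-1, n=-7
Before step 4 (SWAP(b, n)): b=-7, n=-1
Before step 3 (SWAP(n, b)): b=-1, n=-7
Before step 2 (NEG(n)): b=-1, n=7
Before step 1 (SUB(n, b)): b=-1, n=6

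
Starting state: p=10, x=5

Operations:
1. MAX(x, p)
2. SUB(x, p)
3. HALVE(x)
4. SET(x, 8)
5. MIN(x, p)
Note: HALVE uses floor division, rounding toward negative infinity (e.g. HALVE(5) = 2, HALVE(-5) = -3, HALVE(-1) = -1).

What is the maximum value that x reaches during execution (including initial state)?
10

Values of x at each step:
Initial: x = 5
After step 1: x = 10 ← maximum
After step 2: x = 0
After step 3: x = 0
After step 4: x = 8
After step 5: x = 8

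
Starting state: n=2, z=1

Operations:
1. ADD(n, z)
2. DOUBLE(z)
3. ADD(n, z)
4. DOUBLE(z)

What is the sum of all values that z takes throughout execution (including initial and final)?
10

Values of z at each step:
Initial: z = 1
After step 1: z = 1
After step 2: z = 2
After step 3: z = 2
After step 4: z = 4
Sum = 1 + 1 + 2 + 2 + 4 = 10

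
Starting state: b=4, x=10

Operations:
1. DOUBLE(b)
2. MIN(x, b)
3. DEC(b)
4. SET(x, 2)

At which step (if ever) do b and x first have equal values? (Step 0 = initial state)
Step 2

b and x first become equal after step 2.

Comparing values at each step:
Initial: b=4, x=10
After step 1: b=8, x=10
After step 2: b=8, x=8 ← equal!
After step 3: b=7, x=8
After step 4: b=7, x=2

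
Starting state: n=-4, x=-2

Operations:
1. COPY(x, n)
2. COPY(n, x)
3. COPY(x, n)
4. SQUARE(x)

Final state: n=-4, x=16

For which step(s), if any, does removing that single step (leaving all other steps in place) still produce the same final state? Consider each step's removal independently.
Step(s) 2, 3

Testing removal of each single step:
Without step 1: final = n=-2, x=4 (different)
Without step 2: final = n=-4, x=16 (same)
Without step 3: final = n=-4, x=16 (same)
Without step 4: final = n=-4, x=-4 (different)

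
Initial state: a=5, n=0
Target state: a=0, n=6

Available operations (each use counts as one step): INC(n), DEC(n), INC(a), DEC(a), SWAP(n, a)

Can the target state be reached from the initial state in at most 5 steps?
Yes

Path (2 steps): INC(a) → SWAP(n, a)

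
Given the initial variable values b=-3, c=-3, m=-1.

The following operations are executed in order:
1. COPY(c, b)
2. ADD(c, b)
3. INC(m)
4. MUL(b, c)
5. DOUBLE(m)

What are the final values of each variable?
{b: 18, c: -6, m: 0}

Step-by-step execution:
Initial: b=-3, c=-3, m=-1
After step 1 (COPY(c, b)): b=-3, c=-3, m=-1
After step 2 (ADD(c, b)): b=-3, c=-6, m=-1
After step 3 (INC(m)): b=-3, c=-6, m=0
After step 4 (MUL(b, c)): b=18, c=-6, m=0
After step 5 (DOUBLE(m)): b=18, c=-6, m=0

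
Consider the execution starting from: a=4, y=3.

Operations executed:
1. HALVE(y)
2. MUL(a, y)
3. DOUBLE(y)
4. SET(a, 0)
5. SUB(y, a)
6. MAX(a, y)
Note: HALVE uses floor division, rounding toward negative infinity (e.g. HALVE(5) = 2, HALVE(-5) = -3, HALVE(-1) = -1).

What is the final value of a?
a = 2

Tracing execution:
Step 1: HALVE(y) → a = 4
Step 2: MUL(a, y) → a = 4
Step 3: DOUBLE(y) → a = 4
Step 4: SET(a, 0) → a = 0
Step 5: SUB(y, a) → a = 0
Step 6: MAX(a, y) → a = 2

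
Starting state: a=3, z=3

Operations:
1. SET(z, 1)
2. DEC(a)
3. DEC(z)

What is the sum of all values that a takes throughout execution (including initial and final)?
10

Values of a at each step:
Initial: a = 3
After step 1: a = 3
After step 2: a = 2
After step 3: a = 2
Sum = 3 + 3 + 2 + 2 = 10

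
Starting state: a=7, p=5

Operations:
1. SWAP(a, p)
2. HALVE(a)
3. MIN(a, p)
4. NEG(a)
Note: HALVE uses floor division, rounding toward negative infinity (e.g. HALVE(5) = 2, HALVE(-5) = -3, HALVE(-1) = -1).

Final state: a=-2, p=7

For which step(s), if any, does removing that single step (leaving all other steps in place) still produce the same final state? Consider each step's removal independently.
Step(s) 3

Testing removal of each single step:
Without step 1: final = a=-3, p=5 (different)
Without step 2: final = a=-5, p=7 (different)
Without step 3: final = a=-2, p=7 (same)
Without step 4: final = a=2, p=7 (different)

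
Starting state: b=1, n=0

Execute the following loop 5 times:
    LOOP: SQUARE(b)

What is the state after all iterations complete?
b=1, n=0

Iteration trace:
Start: b=1, n=0
After iteration 1: b=1, n=0
After iteration 2: b=1, n=0
After iteration 3: b=1, n=0
After iteration 4: b=1, n=0
After iteration 5: b=1, n=0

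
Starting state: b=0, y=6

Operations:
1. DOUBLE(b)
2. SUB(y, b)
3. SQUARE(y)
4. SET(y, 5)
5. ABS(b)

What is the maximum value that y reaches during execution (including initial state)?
36

Values of y at each step:
Initial: y = 6
After step 1: y = 6
After step 2: y = 6
After step 3: y = 36 ← maximum
After step 4: y = 5
After step 5: y = 5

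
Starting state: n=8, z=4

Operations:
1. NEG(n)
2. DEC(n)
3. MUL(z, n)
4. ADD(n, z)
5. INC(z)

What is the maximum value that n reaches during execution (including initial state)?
8

Values of n at each step:
Initial: n = 8 ← maximum
After step 1: n = -8
After step 2: n = -9
After step 3: n = -9
After step 4: n = -45
After step 5: n = -45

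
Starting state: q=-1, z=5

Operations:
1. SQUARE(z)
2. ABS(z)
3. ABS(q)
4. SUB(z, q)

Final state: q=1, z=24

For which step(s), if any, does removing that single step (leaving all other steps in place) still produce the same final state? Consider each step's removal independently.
Step(s) 2

Testing removal of each single step:
Without step 1: final = q=1, z=4 (different)
Without step 2: final = q=1, z=24 (same)
Without step 3: final = q=-1, z=26 (different)
Without step 4: final = q=1, z=25 (different)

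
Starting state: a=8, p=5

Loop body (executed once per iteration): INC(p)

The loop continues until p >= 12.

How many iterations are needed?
7

Tracing iterations:
Initial: a=8, p=5
After iteration 1: a=8, p=6
After iteration 2: a=8, p=7
After iteration 3: a=8, p=8
After iteration 4: a=8, p=9
After iteration 5: a=8, p=10
After iteration 6: a=8, p=11
After iteration 7: a=8, p=12
p >= 12 now holds, so the loop exits after 7 iterations.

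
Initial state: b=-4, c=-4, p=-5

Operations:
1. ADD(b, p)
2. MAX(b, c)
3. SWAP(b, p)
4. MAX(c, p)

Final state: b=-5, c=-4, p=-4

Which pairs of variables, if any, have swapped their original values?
(p, b)

Comparing initial and final values:
c: -4 → -4
p: -5 → -4
b: -4 → -5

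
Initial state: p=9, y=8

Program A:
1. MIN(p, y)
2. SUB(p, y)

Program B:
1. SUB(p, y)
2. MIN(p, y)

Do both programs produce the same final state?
No

Program A final state: p=0, y=8
Program B final state: p=1, y=8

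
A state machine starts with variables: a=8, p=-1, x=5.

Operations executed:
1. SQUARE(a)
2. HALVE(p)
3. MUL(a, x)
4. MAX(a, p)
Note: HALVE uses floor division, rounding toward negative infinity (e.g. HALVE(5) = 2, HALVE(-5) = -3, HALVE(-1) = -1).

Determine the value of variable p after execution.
p = -1

Tracing execution:
Step 1: SQUARE(a) → p = -1
Step 2: HALVE(p) → p = -1
Step 3: MUL(a, x) → p = -1
Step 4: MAX(a, p) → p = -1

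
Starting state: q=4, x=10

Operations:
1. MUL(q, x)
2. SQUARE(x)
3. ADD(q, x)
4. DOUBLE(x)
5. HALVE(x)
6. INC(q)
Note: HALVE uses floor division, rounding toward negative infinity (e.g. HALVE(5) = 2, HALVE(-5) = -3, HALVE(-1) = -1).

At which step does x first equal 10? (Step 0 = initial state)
Step 0

Tracing x:
Initial: x = 10 ← first occurrence
After step 1: x = 10
After step 2: x = 100
After step 3: x = 100
After step 4: x = 200
After step 5: x = 100
After step 6: x = 100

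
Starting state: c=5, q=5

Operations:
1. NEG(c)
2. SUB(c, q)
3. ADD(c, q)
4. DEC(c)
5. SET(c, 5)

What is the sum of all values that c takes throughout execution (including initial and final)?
-16

Values of c at each step:
Initial: c = 5
After step 1: c = -5
After step 2: c = -10
After step 3: c = -5
After step 4: c = -6
After step 5: c = 5
Sum = 5 + -5 + -10 + -5 + -6 + 5 = -16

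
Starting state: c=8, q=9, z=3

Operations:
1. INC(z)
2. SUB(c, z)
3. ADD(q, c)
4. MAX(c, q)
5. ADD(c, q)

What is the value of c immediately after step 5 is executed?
c = 26

Tracing c through execution:
Initial: c = 8
After step 1 (INC(z)): c = 8
After step 2 (SUB(c, z)): c = 4
After step 3 (ADD(q, c)): c = 4
After step 4 (MAX(c, q)): c = 13
After step 5 (ADD(c, q)): c = 26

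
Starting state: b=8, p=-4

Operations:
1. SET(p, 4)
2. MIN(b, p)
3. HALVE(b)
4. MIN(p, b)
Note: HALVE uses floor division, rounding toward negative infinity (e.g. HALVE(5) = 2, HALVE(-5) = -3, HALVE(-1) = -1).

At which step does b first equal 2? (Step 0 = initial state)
Step 3

Tracing b:
Initial: b = 8
After step 1: b = 8
After step 2: b = 4
After step 3: b = 2 ← first occurrence
After step 4: b = 2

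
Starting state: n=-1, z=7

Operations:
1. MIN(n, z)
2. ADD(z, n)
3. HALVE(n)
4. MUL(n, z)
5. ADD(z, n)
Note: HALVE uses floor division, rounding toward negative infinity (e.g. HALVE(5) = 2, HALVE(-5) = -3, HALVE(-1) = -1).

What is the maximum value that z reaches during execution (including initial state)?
7

Values of z at each step:
Initial: z = 7 ← maximum
After step 1: z = 7
After step 2: z = 6
After step 3: z = 6
After step 4: z = 6
After step 5: z = 0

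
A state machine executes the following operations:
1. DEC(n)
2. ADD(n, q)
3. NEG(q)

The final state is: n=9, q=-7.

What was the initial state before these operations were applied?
n=3, q=7

Working backwards:
Final state: n=9, q=-7
Before step 3 (NEG(q)): n=9, q=7
Before step 2 (ADD(n, q)): n=2, q=7
Before step 1 (DEC(n)): n=3, q=7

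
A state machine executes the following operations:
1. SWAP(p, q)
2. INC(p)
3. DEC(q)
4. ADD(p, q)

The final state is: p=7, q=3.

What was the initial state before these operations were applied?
p=4, q=3

Working backwards:
Final state: p=7, q=3
Before step 4 (ADD(p, q)): p=4, q=3
Before step 3 (DEC(q)): p=4, q=4
Before step 2 (INC(p)): p=3, q=4
Before step 1 (SWAP(p, q)): p=4, q=3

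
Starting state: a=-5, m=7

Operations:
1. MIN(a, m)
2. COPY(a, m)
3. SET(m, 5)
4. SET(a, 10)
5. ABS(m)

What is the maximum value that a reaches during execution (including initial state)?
10

Values of a at each step:
Initial: a = -5
After step 1: a = -5
After step 2: a = 7
After step 3: a = 7
After step 4: a = 10 ← maximum
After step 5: a = 10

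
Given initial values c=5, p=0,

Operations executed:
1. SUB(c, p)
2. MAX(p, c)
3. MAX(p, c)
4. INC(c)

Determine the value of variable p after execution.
p = 5

Tracing execution:
Step 1: SUB(c, p) → p = 0
Step 2: MAX(p, c) → p = 5
Step 3: MAX(p, c) → p = 5
Step 4: INC(c) → p = 5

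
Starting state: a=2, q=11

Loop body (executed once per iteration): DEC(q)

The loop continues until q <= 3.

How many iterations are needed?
8

Tracing iterations:
Initial: a=2, q=11
After iteration 1: a=2, q=10
After iteration 2: a=2, q=9
After iteration 3: a=2, q=8
After iteration 4: a=2, q=7
After iteration 5: a=2, q=6
After iteration 6: a=2, q=5
After iteration 7: a=2, q=4
After iteration 8: a=2, q=3
q <= 3 now holds, so the loop exits after 8 iterations.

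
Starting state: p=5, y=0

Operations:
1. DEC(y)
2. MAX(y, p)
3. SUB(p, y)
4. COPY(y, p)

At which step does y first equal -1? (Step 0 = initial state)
Step 1

Tracing y:
Initial: y = 0
After step 1: y = -1 ← first occurrence
After step 2: y = 5
After step 3: y = 5
After step 4: y = 0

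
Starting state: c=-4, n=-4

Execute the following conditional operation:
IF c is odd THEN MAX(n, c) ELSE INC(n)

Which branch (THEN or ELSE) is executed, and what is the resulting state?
Branch: ELSE, Final state: c=-4, n=-3

Evaluating condition: c is odd
Condition is False, so ELSE branch executes
After INC(n): c=-4, n=-3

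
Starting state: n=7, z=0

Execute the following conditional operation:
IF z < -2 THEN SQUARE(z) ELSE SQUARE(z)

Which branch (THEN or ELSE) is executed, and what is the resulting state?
Branch: ELSE, Final state: n=7, z=0

Evaluating condition: z < -2
z = 0
Condition is False, so ELSE branch executes
After SQUARE(z): n=7, z=0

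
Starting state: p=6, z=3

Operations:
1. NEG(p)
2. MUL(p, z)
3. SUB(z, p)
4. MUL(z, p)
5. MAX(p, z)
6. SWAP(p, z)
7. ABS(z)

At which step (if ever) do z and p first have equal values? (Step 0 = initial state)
Never

z and p never become equal during execution.

Comparing values at each step:
Initial: z=3, p=6
After step 1: z=3, p=-6
After step 2: z=3, p=-18
After step 3: z=21, p=-18
After step 4: z=-378, p=-18
After step 5: z=-378, p=-18
After step 6: z=-18, p=-378
After step 7: z=18, p=-378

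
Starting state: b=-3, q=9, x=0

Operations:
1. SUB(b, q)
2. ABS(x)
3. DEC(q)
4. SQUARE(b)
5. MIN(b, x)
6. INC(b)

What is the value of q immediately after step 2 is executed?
q = 9

Tracing q through execution:
Initial: q = 9
After step 1 (SUB(b, q)): q = 9
After step 2 (ABS(x)): q = 9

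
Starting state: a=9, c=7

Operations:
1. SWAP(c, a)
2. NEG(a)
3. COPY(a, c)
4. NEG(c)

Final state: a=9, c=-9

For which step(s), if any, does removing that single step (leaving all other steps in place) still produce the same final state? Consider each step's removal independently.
Step(s) 2

Testing removal of each single step:
Without step 1: final = a=7, c=-7 (different)
Without step 2: final = a=9, c=-9 (same)
Without step 3: final = a=-7, c=-9 (different)
Without step 4: final = a=9, c=9 (different)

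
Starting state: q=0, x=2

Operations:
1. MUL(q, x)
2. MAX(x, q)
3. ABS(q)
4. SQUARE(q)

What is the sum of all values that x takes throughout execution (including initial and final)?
10

Values of x at each step:
Initial: x = 2
After step 1: x = 2
After step 2: x = 2
After step 3: x = 2
After step 4: x = 2
Sum = 2 + 2 + 2 + 2 + 2 = 10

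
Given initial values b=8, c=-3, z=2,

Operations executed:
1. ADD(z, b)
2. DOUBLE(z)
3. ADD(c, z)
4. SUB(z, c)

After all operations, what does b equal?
b = 8

Tracing execution:
Step 1: ADD(z, b) → b = 8
Step 2: DOUBLE(z) → b = 8
Step 3: ADD(c, z) → b = 8
Step 4: SUB(z, c) → b = 8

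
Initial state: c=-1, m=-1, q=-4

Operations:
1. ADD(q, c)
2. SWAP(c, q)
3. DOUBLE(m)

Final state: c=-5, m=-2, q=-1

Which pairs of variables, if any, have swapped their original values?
None

Comparing initial and final values:
q: -4 → -1
m: -1 → -2
c: -1 → -5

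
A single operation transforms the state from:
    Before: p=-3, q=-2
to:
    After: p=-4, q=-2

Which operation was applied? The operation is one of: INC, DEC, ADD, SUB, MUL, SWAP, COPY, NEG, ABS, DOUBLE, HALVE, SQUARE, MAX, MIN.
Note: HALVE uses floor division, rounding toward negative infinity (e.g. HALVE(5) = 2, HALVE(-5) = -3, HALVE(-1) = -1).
DEC(p)

Analyzing the change:
Before: p=-3, q=-2
After: p=-4, q=-2
Variable p changed from -3 to -4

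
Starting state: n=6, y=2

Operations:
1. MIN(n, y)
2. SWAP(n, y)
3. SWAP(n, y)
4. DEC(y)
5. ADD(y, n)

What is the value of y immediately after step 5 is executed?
y = 3

Tracing y through execution:
Initial: y = 2
After step 1 (MIN(n, y)): y = 2
After step 2 (SWAP(n, y)): y = 2
After step 3 (SWAP(n, y)): y = 2
After step 4 (DEC(y)): y = 1
After step 5 (ADD(y, n)): y = 3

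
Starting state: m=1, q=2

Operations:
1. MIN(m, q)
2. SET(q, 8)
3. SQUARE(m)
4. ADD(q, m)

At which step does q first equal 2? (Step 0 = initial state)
Step 0

Tracing q:
Initial: q = 2 ← first occurrence
After step 1: q = 2
After step 2: q = 8
After step 3: q = 8
After step 4: q = 9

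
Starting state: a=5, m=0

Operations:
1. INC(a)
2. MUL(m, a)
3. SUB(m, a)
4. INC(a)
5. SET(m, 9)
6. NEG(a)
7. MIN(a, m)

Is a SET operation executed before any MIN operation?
Yes

First SET: step 5
First MIN: step 7
Since 5 < 7, SET comes first.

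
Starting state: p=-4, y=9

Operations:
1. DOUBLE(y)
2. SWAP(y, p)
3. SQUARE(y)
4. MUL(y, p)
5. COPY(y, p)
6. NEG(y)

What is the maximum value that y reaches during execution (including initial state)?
288

Values of y at each step:
Initial: y = 9
After step 1: y = 18
After step 2: y = -4
After step 3: y = 16
After step 4: y = 288 ← maximum
After step 5: y = 18
After step 6: y = -18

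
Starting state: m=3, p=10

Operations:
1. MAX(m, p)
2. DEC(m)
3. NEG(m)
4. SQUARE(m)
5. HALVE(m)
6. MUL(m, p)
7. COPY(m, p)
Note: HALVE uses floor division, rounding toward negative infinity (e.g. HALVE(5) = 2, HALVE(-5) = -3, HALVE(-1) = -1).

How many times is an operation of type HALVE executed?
1

Counting HALVE operations:
Step 5: HALVE(m) ← HALVE
Total: 1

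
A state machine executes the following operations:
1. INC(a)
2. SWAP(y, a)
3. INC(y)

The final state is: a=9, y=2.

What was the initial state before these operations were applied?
a=0, y=9

Working backwards:
Final state: a=9, y=2
Before step 3 (INC(y)): a=9, y=1
Before step 2 (SWAP(y, a)): a=1, y=9
Before step 1 (INC(a)): a=0, y=9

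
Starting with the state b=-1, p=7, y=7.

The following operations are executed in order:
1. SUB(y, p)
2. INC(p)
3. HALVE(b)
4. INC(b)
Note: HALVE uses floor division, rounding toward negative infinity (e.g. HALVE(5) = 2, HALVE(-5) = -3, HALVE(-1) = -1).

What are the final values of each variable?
{b: 0, p: 8, y: 0}

Step-by-step execution:
Initial: b=-1, p=7, y=7
After step 1 (SUB(y, p)): b=-1, p=7, y=0
After step 2 (INC(p)): b=-1, p=8, y=0
After step 3 (HALVE(b)): b=-1, p=8, y=0
After step 4 (INC(b)): b=0, p=8, y=0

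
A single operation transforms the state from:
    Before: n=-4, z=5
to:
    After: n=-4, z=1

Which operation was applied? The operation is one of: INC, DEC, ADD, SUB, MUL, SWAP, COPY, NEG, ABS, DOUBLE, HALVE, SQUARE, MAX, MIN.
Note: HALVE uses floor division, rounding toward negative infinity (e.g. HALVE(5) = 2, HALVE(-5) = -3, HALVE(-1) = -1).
ADD(z, n)

Analyzing the change:
Before: n=-4, z=5
After: n=-4, z=1
Variable z changed from 5 to 1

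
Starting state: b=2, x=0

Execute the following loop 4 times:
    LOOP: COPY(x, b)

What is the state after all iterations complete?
b=2, x=2

Iteration trace:
Start: b=2, x=0
After iteration 1: b=2, x=2
After iteration 2: b=2, x=2
After iteration 3: b=2, x=2
After iteration 4: b=2, x=2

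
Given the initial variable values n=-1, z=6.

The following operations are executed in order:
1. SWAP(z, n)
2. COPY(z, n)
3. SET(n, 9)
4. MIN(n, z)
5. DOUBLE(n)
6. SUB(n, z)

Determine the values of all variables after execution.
{n: 6, z: 6}

Step-by-step execution:
Initial: n=-1, z=6
After step 1 (SWAP(z, n)): n=6, z=-1
After step 2 (COPY(z, n)): n=6, z=6
After step 3 (SET(n, 9)): n=9, z=6
After step 4 (MIN(n, z)): n=6, z=6
After step 5 (DOUBLE(n)): n=12, z=6
After step 6 (SUB(n, z)): n=6, z=6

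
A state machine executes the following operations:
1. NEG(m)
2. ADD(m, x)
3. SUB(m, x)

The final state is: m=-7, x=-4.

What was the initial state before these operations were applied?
m=7, x=-4

Working backwards:
Final state: m=-7, x=-4
Before step 3 (SUB(m, x)): m=-11, x=-4
Before step 2 (ADD(m, x)): m=-7, x=-4
Before step 1 (NEG(m)): m=7, x=-4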